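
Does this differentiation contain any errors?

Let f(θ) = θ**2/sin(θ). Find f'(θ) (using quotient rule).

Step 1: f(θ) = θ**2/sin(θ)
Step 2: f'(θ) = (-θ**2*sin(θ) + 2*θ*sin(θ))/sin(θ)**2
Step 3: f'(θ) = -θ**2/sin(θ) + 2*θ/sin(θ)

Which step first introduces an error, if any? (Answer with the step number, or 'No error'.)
Step 2

Step 2 is incorrect due to a wrong trig function.
The step shows: (-θ**2*sin(θ) + 2*θ*sin(θ))/sin(θ)**2
The correct value should be: (-θ**2*cos(θ) + 2*θ*sin(θ))/sin(θ)**2

Explanation: cos(θ) was incorrectly written as sin(θ): the term (-θ**2*cos(θ) + 2*θ*sin(θ))/sin(θ)**2 was incorrectly written as (-θ**2*sin(θ) + 2*θ*sin(θ))/sin(θ)**2
The later steps are derived from this incorrect expression, so the error originates in Step 2.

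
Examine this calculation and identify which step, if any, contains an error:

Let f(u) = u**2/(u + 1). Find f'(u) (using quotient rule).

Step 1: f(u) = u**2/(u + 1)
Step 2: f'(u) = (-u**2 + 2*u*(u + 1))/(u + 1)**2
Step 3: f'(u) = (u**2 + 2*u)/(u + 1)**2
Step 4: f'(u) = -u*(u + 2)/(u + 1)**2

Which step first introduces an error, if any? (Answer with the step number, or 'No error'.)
Step 4

Step 4 is incorrect due to a sign flip.
The step shows: -u*(u + 2)/(u + 1)**2
The correct value should be: u*(u + 2)/(u + 1)**2

Explanation: The sign of the whole expression was flipped: the term u*(u + 2)/(u + 1)**2 was incorrectly written as -u*(u + 2)/(u + 1)**2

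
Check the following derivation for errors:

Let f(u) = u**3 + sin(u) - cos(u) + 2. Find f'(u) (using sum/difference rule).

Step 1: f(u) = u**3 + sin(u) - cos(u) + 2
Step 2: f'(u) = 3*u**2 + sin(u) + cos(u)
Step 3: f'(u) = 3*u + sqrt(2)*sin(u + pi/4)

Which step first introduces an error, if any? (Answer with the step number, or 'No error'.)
Step 3

Step 3 is incorrect due to a wrong exponent.
The step shows: 3*u + sqrt(2)*sin(u + pi/4)
The correct value should be: 3*u**2 + sqrt(2)*sin(u + pi/4)

Explanation: The exponent 2 on u was incorrectly written as 1: the term 3*u**2 was incorrectly written as 3*u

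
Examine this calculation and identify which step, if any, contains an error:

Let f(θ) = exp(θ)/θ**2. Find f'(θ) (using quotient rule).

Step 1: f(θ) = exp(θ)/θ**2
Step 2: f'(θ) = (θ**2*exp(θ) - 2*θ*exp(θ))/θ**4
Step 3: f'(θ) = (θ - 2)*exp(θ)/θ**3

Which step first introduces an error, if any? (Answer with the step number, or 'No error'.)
No error

All steps in this derivation are correct.
The final answer f'(θ) = (θ - 2)*exp(θ)/θ**3 is valid.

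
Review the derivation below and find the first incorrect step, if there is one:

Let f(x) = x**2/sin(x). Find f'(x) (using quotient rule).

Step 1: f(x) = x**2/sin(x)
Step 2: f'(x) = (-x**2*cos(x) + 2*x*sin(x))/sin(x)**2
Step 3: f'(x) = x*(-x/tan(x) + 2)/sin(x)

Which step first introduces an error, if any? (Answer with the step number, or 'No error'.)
No error

All steps in this derivation are correct.
The final answer f'(x) = x*(-x/tan(x) + 2)/sin(x) is valid.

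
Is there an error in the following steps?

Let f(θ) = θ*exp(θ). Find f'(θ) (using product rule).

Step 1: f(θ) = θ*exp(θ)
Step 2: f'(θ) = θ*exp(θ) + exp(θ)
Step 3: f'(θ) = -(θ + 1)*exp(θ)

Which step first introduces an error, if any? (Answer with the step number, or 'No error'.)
Step 3

Step 3 is incorrect due to a sign flip.
The step shows: -(θ + 1)*exp(θ)
The correct value should be: (θ + 1)*exp(θ)

Explanation: The sign of the whole expression was flipped: the term (θ + 1)*exp(θ) was incorrectly written as -(θ + 1)*exp(θ)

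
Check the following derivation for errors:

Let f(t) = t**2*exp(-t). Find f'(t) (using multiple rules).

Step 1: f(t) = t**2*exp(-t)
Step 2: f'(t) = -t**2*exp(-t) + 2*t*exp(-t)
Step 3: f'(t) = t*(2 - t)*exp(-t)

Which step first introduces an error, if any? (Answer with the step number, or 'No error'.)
No error

All steps in this derivation are correct.
The final answer f'(t) = t*(2 - t)*exp(-t) is valid.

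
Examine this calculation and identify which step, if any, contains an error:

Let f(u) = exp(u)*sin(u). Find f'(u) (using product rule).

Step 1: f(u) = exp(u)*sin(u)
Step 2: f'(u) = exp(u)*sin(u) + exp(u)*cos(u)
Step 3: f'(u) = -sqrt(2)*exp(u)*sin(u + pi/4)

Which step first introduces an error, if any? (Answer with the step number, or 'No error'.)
Step 3

Step 3 is incorrect due to a sign flip.
The step shows: -sqrt(2)*exp(u)*sin(u + pi/4)
The correct value should be: sqrt(2)*exp(u)*sin(u + pi/4)

Explanation: The sign of the whole expression was flipped: the term sqrt(2)*exp(u)*sin(u + pi/4) was incorrectly written as -sqrt(2)*exp(u)*sin(u + pi/4)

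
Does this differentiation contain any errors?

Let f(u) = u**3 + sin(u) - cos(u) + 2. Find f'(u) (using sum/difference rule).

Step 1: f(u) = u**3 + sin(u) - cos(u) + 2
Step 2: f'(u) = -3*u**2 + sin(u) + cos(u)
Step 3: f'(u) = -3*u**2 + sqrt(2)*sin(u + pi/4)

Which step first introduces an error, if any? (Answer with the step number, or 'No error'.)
Step 2

Step 2 is incorrect due to a sign flip.
The step shows: -3*u**2 + sin(u) + cos(u)
The correct value should be: 3*u**2 + sin(u) + cos(u)

Explanation: The sign of one term was flipped: the term 3*u**2 was incorrectly written as -3*u**2
The later steps are derived from this incorrect expression, so the error originates in Step 2.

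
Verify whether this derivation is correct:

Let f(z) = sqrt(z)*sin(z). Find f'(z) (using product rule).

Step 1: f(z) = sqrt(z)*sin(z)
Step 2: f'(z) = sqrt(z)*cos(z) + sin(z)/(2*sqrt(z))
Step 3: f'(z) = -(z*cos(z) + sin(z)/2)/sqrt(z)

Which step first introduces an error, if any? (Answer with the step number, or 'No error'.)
Step 3

Step 3 is incorrect due to a sign flip.
The step shows: -(z*cos(z) + sin(z)/2)/sqrt(z)
The correct value should be: (z*cos(z) + sin(z)/2)/sqrt(z)

Explanation: The sign of the whole expression was flipped: the term (z*cos(z) + sin(z)/2)/sqrt(z) was incorrectly written as -(z*cos(z) + sin(z)/2)/sqrt(z)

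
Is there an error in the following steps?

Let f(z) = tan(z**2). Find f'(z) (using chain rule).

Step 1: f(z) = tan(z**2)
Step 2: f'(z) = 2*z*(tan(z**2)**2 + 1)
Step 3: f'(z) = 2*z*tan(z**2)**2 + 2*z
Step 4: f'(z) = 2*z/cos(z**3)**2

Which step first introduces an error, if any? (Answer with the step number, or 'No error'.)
Step 4

Step 4 is incorrect due to a wrong exponent.
The step shows: 2*z/cos(z**3)**2
The correct value should be: 2*z/cos(z**2)**2

Explanation: The exponent 2 on z was incorrectly written as 3: the term 2*z/cos(z**2)**2 was incorrectly written as 2*z/cos(z**3)**2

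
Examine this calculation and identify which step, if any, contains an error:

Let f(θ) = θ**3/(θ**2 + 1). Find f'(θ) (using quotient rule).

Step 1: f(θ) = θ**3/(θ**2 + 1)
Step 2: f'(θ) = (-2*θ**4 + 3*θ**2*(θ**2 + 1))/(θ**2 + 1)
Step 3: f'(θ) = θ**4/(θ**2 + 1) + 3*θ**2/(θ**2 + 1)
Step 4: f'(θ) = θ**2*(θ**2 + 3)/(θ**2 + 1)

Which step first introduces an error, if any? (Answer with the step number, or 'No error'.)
Step 2

Step 2 is incorrect due to a wrong exponent.
The step shows: (-2*θ**4 + 3*θ**2*(θ**2 + 1))/(θ**2 + 1)
The correct value should be: (-2*θ**4 + 3*θ**2*(θ**2 + 1))/(θ**2 + 1)**2

Explanation: The exponent -2 on θ**2 + 1 was incorrectly written as -1: the term (-2*θ**4 + 3*θ**2*(θ**2 + 1))/(θ**2 + 1)**2 was incorrectly written as (-2*θ**4 + 3*θ**2*(θ**2 + 1))/(θ**2 + 1)
The later steps are derived from this incorrect expression, so the error originates in Step 2.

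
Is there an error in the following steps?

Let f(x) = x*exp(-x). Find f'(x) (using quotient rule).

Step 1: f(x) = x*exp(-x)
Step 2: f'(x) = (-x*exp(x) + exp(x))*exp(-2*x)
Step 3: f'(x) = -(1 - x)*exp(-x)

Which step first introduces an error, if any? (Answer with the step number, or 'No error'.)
Step 3

Step 3 is incorrect due to a sign flip.
The step shows: -(1 - x)*exp(-x)
The correct value should be: (1 - x)*exp(-x)

Explanation: The sign of the whole expression was flipped: the term (1 - x)*exp(-x) was incorrectly written as -(1 - x)*exp(-x)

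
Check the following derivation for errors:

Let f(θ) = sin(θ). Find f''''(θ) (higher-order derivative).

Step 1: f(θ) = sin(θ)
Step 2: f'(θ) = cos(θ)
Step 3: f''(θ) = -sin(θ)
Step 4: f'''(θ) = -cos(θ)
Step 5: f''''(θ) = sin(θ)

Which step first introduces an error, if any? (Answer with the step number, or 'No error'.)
No error

All steps in this derivation are correct.
The final answer f''''(θ) = sin(θ) is valid.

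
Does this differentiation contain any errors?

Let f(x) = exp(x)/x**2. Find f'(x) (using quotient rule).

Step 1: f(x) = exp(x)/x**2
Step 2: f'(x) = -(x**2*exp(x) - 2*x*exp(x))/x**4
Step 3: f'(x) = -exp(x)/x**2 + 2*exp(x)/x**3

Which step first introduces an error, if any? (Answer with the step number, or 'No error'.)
Step 2

Step 2 is incorrect due to a sign flip.
The step shows: -(x**2*exp(x) - 2*x*exp(x))/x**4
The correct value should be: (x**2*exp(x) - 2*x*exp(x))/x**4

Explanation: The sign of the whole expression was flipped: the term (x**2*exp(x) - 2*x*exp(x))/x**4 was incorrectly written as -(x**2*exp(x) - 2*x*exp(x))/x**4
The later steps are derived from this incorrect expression, so the error originates in Step 2.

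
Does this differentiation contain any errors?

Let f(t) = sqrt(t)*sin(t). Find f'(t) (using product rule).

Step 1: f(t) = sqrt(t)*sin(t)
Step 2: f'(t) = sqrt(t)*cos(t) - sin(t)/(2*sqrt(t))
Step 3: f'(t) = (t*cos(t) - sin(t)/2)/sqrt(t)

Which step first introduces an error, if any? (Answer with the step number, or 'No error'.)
Step 2

Step 2 is incorrect due to a sign flip.
The step shows: sqrt(t)*cos(t) - sin(t)/(2*sqrt(t))
The correct value should be: sqrt(t)*cos(t) + sin(t)/(2*sqrt(t))

Explanation: The sign of one term was flipped: the term sin(t)/(2*sqrt(t)) was incorrectly written as -sin(t)/(2*sqrt(t))
The later steps are derived from this incorrect expression, so the error originates in Step 2.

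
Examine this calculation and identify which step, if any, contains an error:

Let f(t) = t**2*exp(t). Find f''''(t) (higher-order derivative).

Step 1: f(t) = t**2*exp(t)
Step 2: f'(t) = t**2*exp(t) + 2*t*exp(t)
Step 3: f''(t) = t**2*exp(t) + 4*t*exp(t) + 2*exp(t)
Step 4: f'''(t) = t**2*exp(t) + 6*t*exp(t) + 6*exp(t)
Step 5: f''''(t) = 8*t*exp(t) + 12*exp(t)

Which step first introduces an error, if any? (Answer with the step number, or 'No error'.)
Step 5

Step 5 is incorrect due to a dropped term.
The step shows: 8*t*exp(t) + 12*exp(t)
The correct value should be: t**2*exp(t) + 8*t*exp(t) + 12*exp(t)

Explanation: A term was dropped: the term t**2*exp(t) was incorrectly omitted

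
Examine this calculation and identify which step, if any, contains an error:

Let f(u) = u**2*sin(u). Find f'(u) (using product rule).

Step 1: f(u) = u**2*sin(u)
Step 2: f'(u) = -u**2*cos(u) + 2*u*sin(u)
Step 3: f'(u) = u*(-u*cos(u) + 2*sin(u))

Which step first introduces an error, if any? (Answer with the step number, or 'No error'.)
Step 2

Step 2 is incorrect due to a sign flip.
The step shows: -u**2*cos(u) + 2*u*sin(u)
The correct value should be: u**2*cos(u) + 2*u*sin(u)

Explanation: The sign of one term was flipped: the term u**2*cos(u) was incorrectly written as -u**2*cos(u)
The later steps are derived from this incorrect expression, so the error originates in Step 2.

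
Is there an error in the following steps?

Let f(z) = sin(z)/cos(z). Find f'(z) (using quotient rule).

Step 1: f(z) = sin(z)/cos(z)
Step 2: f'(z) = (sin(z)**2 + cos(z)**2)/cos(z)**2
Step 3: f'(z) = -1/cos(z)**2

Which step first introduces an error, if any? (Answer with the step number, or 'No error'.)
Step 3

Step 3 is incorrect due to a sign flip.
The step shows: -1/cos(z)**2
The correct value should be: cos(z)**(-2)

Explanation: The sign of the whole expression was flipped: the term cos(z)**(-2) was incorrectly written as -1/cos(z)**2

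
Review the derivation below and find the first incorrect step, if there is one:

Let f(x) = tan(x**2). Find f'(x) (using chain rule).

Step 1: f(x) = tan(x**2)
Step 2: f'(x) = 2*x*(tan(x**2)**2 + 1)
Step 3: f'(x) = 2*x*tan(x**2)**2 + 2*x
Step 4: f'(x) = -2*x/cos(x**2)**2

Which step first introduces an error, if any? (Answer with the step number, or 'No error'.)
Step 4

Step 4 is incorrect due to a sign flip.
The step shows: -2*x/cos(x**2)**2
The correct value should be: 2*x/cos(x**2)**2

Explanation: The sign of the whole expression was flipped: the term 2*x/cos(x**2)**2 was incorrectly written as -2*x/cos(x**2)**2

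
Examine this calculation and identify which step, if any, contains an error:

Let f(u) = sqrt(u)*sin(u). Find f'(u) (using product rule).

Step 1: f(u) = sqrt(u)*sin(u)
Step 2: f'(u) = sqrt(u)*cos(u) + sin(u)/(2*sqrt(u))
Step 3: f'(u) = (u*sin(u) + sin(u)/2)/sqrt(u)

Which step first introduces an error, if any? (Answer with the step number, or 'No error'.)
Step 3

Step 3 is incorrect due to a wrong trig function.
The step shows: (u*sin(u) + sin(u)/2)/sqrt(u)
The correct value should be: (u*cos(u) + sin(u)/2)/sqrt(u)

Explanation: cos(u) was incorrectly written as sin(u): the term (u*cos(u) + sin(u)/2)/sqrt(u) was incorrectly written as (u*sin(u) + sin(u)/2)/sqrt(u)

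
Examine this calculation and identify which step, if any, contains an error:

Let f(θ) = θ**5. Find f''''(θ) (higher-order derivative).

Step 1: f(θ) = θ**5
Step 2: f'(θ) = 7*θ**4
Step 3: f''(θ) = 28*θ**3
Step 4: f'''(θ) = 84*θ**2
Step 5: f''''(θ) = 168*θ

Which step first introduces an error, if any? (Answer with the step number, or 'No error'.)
Step 2

Step 2 is incorrect due to a wrong coefficient.
The step shows: 7*θ**4
The correct value should be: 5*θ**4

Explanation: The coefficient 5 was incorrectly written as 7: the term 5*θ**4 was incorrectly written as 7*θ**4
The later steps are derived from this incorrect expression, so the error originates in Step 2.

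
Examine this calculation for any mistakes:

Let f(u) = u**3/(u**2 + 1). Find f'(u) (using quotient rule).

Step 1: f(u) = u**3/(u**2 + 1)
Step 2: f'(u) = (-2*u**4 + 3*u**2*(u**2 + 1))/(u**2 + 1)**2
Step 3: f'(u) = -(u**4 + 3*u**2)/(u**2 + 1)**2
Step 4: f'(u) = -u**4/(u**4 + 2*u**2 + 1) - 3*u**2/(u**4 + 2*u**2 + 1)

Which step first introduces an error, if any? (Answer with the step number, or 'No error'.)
Step 3

Step 3 is incorrect due to a sign flip.
The step shows: -(u**4 + 3*u**2)/(u**2 + 1)**2
The correct value should be: (u**4 + 3*u**2)/(u**2 + 1)**2

Explanation: The sign of the whole expression was flipped: the term (u**4 + 3*u**2)/(u**2 + 1)**2 was incorrectly written as -(u**4 + 3*u**2)/(u**2 + 1)**2
The later steps are derived from this incorrect expression, so the error originates in Step 3.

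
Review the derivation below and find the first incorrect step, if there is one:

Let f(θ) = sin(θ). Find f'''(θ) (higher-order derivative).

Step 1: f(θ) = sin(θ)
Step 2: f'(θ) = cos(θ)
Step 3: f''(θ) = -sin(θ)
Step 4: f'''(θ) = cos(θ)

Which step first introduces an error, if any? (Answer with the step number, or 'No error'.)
Step 4

Step 4 is incorrect due to a sign flip.
The step shows: cos(θ)
The correct value should be: -cos(θ)

Explanation: The sign of the whole expression was flipped: the term -cos(θ) was incorrectly written as cos(θ)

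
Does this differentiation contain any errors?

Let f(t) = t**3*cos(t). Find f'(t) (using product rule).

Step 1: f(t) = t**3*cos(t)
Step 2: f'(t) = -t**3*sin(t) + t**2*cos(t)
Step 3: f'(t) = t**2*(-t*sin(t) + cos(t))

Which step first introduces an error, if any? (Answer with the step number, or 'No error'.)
Step 2

Step 2 is incorrect due to a wrong coefficient.
The step shows: -t**3*sin(t) + t**2*cos(t)
The correct value should be: -t**3*sin(t) + 3*t**2*cos(t)

Explanation: The coefficient 3 was incorrectly written as 1: the term 3*t**2*cos(t) was incorrectly written as t**2*cos(t)
The later steps are derived from this incorrect expression, so the error originates in Step 2.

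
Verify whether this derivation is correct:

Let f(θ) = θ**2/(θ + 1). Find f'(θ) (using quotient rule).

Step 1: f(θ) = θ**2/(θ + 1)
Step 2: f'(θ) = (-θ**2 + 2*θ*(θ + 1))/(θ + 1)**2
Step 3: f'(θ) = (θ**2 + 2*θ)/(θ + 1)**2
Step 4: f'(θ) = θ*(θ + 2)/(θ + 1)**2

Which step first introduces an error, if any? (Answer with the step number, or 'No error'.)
No error

All steps in this derivation are correct.
The final answer f'(θ) = θ*(θ + 2)/(θ + 1)**2 is valid.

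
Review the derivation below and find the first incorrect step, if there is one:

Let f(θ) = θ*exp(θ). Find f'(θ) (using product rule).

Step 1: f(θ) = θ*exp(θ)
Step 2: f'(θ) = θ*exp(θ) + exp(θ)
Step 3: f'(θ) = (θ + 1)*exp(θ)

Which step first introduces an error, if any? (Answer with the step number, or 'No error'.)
No error

All steps in this derivation are correct.
The final answer f'(θ) = (θ + 1)*exp(θ) is valid.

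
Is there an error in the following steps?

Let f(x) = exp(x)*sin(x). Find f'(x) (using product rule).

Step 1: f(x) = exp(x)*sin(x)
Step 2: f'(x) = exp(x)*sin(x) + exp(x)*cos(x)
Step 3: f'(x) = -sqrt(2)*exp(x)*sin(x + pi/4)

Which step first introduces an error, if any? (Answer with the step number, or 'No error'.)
Step 3

Step 3 is incorrect due to a sign flip.
The step shows: -sqrt(2)*exp(x)*sin(x + pi/4)
The correct value should be: sqrt(2)*exp(x)*sin(x + pi/4)

Explanation: The sign of the whole expression was flipped: the term sqrt(2)*exp(x)*sin(x + pi/4) was incorrectly written as -sqrt(2)*exp(x)*sin(x + pi/4)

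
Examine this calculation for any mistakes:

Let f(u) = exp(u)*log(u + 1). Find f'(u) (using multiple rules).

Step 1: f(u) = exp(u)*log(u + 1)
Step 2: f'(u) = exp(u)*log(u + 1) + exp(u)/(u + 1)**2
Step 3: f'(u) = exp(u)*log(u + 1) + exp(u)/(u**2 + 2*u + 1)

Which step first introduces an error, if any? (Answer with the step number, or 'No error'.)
Step 2

Step 2 is incorrect due to a wrong exponent.
The step shows: exp(u)*log(u + 1) + exp(u)/(u + 1)**2
The correct value should be: exp(u)*log(u + 1) + exp(u)/(u + 1)

Explanation: The exponent -1 on u + 1 was incorrectly written as -2: the term exp(u)/(u + 1) was incorrectly written as exp(u)/(u + 1)**2
The later steps are derived from this incorrect expression, so the error originates in Step 2.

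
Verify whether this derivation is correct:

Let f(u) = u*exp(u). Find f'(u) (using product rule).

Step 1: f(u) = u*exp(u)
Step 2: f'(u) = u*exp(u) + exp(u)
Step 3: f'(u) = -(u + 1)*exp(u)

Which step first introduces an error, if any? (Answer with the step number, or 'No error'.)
Step 3

Step 3 is incorrect due to a sign flip.
The step shows: -(u + 1)*exp(u)
The correct value should be: (u + 1)*exp(u)

Explanation: The sign of the whole expression was flipped: the term (u + 1)*exp(u) was incorrectly written as -(u + 1)*exp(u)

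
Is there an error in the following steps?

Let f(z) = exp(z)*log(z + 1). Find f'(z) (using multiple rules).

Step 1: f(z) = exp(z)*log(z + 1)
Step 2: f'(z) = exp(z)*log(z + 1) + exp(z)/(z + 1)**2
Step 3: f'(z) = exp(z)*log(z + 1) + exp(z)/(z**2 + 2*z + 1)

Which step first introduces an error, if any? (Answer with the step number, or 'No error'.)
Step 2

Step 2 is incorrect due to a wrong exponent.
The step shows: exp(z)*log(z + 1) + exp(z)/(z + 1)**2
The correct value should be: exp(z)*log(z + 1) + exp(z)/(z + 1)

Explanation: The exponent -1 on z + 1 was incorrectly written as -2: the term exp(z)/(z + 1) was incorrectly written as exp(z)/(z + 1)**2
The later steps are derived from this incorrect expression, so the error originates in Step 2.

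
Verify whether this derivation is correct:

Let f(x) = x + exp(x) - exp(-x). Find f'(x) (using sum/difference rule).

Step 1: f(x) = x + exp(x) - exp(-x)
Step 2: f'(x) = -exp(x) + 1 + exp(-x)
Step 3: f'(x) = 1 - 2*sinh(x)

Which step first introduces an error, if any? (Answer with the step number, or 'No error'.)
Step 2

Step 2 is incorrect due to a sign flip.
The step shows: -exp(x) + 1 + exp(-x)
The correct value should be: exp(x) + 1 + exp(-x)

Explanation: The sign of one term was flipped: the term exp(x) was incorrectly written as -exp(x)
The later steps are derived from this incorrect expression, so the error originates in Step 2.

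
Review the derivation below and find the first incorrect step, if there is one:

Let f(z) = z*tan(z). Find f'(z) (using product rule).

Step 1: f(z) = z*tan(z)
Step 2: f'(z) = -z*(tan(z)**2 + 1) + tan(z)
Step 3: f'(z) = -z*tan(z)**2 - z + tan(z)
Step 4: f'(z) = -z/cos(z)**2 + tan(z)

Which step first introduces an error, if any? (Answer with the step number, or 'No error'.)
Step 2

Step 2 is incorrect due to a sign flip.
The step shows: -z*(tan(z)**2 + 1) + tan(z)
The correct value should be: z*(tan(z)**2 + 1) + tan(z)

Explanation: The sign of one term was flipped: the term z*(tan(z)**2 + 1) was incorrectly written as -z*(tan(z)**2 + 1)
The later steps are derived from this incorrect expression, so the error originates in Step 2.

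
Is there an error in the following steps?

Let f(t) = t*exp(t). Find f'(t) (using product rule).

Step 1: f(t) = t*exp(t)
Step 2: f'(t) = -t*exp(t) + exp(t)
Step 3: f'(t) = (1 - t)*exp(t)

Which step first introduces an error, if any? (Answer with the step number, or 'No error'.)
Step 2

Step 2 is incorrect due to a sign flip.
The step shows: -t*exp(t) + exp(t)
The correct value should be: t*exp(t) + exp(t)

Explanation: The sign of one term was flipped: the term t*exp(t) was incorrectly written as -t*exp(t)
The later steps are derived from this incorrect expression, so the error originates in Step 2.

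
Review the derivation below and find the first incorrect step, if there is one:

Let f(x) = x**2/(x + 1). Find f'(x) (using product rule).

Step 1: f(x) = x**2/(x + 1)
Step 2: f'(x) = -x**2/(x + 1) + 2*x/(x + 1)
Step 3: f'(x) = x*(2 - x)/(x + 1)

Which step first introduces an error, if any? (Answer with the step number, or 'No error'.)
Step 2

Step 2 is incorrect due to a wrong exponent.
The step shows: -x**2/(x + 1) + 2*x/(x + 1)
The correct value should be: -x**2/(x + 1)**2 + 2*x/(x + 1)

Explanation: The exponent -2 on x + 1 was incorrectly written as -1: the term -x**2/(x + 1)**2 was incorrectly written as -x**2/(x + 1)
The later steps are derived from this incorrect expression, so the error originates in Step 2.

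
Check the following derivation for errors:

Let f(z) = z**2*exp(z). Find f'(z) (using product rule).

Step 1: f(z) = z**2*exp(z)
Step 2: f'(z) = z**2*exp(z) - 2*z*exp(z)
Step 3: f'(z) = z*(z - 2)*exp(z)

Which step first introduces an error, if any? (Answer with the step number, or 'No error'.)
Step 2

Step 2 is incorrect due to a sign flip.
The step shows: z**2*exp(z) - 2*z*exp(z)
The correct value should be: z**2*exp(z) + 2*z*exp(z)

Explanation: The sign of one term was flipped: the term 2*z*exp(z) was incorrectly written as -2*z*exp(z)
The later steps are derived from this incorrect expression, so the error originates in Step 2.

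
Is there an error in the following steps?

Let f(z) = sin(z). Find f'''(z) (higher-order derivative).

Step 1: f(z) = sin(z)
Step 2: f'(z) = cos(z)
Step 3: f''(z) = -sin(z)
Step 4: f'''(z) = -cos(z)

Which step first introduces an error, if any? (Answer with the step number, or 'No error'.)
No error

All steps in this derivation are correct.
The final answer f'''(z) = -cos(z) is valid.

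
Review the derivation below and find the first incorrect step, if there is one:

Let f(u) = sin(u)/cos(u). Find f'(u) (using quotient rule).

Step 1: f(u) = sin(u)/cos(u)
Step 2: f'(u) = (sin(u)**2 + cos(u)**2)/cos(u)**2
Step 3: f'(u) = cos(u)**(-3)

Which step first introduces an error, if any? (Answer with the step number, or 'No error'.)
Step 3

Step 3 is incorrect due to a wrong exponent.
The step shows: cos(u)**(-3)
The correct value should be: cos(u)**(-2)

Explanation: The exponent -2 on cos(u) was incorrectly written as -3: the term cos(u)**(-2) was incorrectly written as cos(u)**(-3)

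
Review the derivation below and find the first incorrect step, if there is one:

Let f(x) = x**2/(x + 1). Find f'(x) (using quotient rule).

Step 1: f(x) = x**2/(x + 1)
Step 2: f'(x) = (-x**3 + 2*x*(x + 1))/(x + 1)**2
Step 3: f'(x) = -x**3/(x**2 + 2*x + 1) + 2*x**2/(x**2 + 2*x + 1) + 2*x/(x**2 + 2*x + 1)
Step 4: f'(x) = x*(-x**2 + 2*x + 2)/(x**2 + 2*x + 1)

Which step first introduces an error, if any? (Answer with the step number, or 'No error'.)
Step 2

Step 2 is incorrect due to a wrong exponent.
The step shows: (-x**3 + 2*x*(x + 1))/(x + 1)**2
The correct value should be: (-x**2 + 2*x*(x + 1))/(x + 1)**2

Explanation: The exponent 2 on x was incorrectly written as 3: the term (-x**2 + 2*x*(x + 1))/(x + 1)**2 was incorrectly written as (-x**3 + 2*x*(x + 1))/(x + 1)**2
The later steps are derived from this incorrect expression, so the error originates in Step 2.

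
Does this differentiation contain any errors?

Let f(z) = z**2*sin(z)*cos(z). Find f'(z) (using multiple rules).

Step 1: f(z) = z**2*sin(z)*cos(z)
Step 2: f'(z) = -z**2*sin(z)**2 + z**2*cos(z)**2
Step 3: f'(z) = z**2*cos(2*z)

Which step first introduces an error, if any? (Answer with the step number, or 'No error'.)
Step 2

Step 2 is incorrect due to a dropped term.
The step shows: -z**2*sin(z)**2 + z**2*cos(z)**2
The correct value should be: -z**2*sin(z)**2 + z**2*cos(z)**2 + 2*z*sin(z)*cos(z)

Explanation: A term was dropped: the term 2*z*sin(z)*cos(z) was incorrectly omitted
The later steps are derived from this incorrect expression, so the error originates in Step 2.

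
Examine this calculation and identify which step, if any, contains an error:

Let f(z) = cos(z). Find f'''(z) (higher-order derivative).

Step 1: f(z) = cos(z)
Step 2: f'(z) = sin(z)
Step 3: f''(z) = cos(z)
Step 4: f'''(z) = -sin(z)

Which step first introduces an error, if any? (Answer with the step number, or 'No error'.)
Step 2

Step 2 is incorrect due to a sign flip.
The step shows: sin(z)
The correct value should be: -sin(z)

Explanation: The sign of the whole expression was flipped: the term -sin(z) was incorrectly written as sin(z)
The later steps are derived from this incorrect expression, so the error originates in Step 2.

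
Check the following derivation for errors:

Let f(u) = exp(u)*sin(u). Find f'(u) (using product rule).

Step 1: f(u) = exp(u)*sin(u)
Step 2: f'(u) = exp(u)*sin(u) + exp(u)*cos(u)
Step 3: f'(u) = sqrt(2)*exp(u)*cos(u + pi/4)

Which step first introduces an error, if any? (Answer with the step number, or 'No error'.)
Step 3

Step 3 is incorrect due to a wrong trig function.
The step shows: sqrt(2)*exp(u)*cos(u + pi/4)
The correct value should be: sqrt(2)*exp(u)*sin(u + pi/4)

Explanation: sin(u + pi/4) was incorrectly written as cos(u + pi/4): the term sqrt(2)*exp(u)*sin(u + pi/4) was incorrectly written as sqrt(2)*exp(u)*cos(u + pi/4)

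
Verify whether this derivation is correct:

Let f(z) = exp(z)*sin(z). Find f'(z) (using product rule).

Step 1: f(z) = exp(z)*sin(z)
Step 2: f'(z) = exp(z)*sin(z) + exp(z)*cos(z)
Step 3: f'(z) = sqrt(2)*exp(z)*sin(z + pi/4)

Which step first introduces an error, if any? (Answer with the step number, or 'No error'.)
No error

All steps in this derivation are correct.
The final answer f'(z) = sqrt(2)*exp(z)*sin(z + pi/4) is valid.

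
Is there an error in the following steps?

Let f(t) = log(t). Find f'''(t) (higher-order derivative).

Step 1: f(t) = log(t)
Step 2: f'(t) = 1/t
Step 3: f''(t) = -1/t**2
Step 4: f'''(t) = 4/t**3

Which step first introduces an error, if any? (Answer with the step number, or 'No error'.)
Step 4

Step 4 is incorrect due to a wrong coefficient.
The step shows: 4/t**3
The correct value should be: 2/t**3

Explanation: The coefficient 2 was incorrectly written as 4: the term 2/t**3 was incorrectly written as 4/t**3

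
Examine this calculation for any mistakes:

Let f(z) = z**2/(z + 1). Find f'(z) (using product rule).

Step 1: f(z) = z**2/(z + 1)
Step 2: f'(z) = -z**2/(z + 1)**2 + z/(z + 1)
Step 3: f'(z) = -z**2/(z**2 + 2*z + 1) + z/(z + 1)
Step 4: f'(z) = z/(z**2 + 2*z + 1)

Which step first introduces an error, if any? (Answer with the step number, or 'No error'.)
Step 2

Step 2 is incorrect due to a wrong coefficient.
The step shows: -z**2/(z + 1)**2 + z/(z + 1)
The correct value should be: -z**2/(z + 1)**2 + 2*z/(z + 1)

Explanation: The coefficient 2 was incorrectly written as 1: the term 2*z/(z + 1) was incorrectly written as z/(z + 1)
The later steps are derived from this incorrect expression, so the error originates in Step 2.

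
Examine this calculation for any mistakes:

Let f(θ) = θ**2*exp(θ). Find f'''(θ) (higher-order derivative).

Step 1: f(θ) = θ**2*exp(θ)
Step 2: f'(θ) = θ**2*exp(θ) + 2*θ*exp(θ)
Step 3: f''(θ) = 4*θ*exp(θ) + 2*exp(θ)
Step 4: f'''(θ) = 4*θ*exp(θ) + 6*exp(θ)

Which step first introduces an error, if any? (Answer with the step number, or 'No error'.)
Step 3

Step 3 is incorrect due to a dropped term.
The step shows: 4*θ*exp(θ) + 2*exp(θ)
The correct value should be: θ**2*exp(θ) + 4*θ*exp(θ) + 2*exp(θ)

Explanation: A term was dropped: the term θ**2*exp(θ) was incorrectly omitted
The later steps are derived from this incorrect expression, so the error originates in Step 3.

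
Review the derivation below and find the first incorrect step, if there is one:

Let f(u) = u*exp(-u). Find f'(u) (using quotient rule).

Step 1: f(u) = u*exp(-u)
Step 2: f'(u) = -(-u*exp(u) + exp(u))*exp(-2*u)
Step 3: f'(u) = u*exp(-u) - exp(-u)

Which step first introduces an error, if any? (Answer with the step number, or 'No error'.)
Step 2

Step 2 is incorrect due to a sign flip.
The step shows: -(-u*exp(u) + exp(u))*exp(-2*u)
The correct value should be: (-u*exp(u) + exp(u))*exp(-2*u)

Explanation: The sign of the whole expression was flipped: the term (-u*exp(u) + exp(u))*exp(-2*u) was incorrectly written as -(-u*exp(u) + exp(u))*exp(-2*u)
The later steps are derived from this incorrect expression, so the error originates in Step 2.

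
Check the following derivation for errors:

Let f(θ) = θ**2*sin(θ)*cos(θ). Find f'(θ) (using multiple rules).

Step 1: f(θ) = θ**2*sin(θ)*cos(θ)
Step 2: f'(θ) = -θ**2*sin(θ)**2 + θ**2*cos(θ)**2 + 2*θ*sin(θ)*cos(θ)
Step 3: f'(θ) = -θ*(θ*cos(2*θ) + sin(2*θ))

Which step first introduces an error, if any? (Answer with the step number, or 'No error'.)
Step 3

Step 3 is incorrect due to a sign flip.
The step shows: -θ*(θ*cos(2*θ) + sin(2*θ))
The correct value should be: θ*(θ*cos(2*θ) + sin(2*θ))

Explanation: The sign of the whole expression was flipped: the term θ*(θ*cos(2*θ) + sin(2*θ)) was incorrectly written as -θ*(θ*cos(2*θ) + sin(2*θ))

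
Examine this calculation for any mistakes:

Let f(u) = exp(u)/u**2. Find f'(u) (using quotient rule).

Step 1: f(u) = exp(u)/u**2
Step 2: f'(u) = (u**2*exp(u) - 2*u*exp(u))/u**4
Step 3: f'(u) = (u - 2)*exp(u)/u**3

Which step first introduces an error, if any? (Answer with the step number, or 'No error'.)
No error

All steps in this derivation are correct.
The final answer f'(u) = (u - 2)*exp(u)/u**3 is valid.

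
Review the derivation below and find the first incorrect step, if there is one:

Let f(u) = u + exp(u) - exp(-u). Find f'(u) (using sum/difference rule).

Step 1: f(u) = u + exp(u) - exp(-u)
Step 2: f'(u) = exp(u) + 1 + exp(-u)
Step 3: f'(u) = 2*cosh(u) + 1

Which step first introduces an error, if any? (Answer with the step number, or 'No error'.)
No error

All steps in this derivation are correct.
The final answer f'(u) = 2*cosh(u) + 1 is valid.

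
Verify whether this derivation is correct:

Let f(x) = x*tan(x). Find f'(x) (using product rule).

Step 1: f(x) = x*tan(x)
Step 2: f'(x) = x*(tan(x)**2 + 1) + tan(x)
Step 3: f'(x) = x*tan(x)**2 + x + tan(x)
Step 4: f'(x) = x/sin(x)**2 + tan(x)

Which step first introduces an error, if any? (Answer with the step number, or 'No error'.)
Step 4

Step 4 is incorrect due to a wrong trig function.
The step shows: x/sin(x)**2 + tan(x)
The correct value should be: x/cos(x)**2 + tan(x)

Explanation: cos(x) was incorrectly written as sin(x): the term x/cos(x)**2 was incorrectly written as x/sin(x)**2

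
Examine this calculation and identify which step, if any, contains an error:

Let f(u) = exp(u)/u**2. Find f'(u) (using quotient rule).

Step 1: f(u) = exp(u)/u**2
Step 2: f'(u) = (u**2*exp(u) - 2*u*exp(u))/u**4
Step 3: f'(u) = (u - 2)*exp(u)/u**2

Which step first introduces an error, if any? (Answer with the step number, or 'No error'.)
Step 3

Step 3 is incorrect due to a wrong exponent.
The step shows: (u - 2)*exp(u)/u**2
The correct value should be: (u - 2)*exp(u)/u**3

Explanation: The exponent -3 on u was incorrectly written as -2: the term (u - 2)*exp(u)/u**3 was incorrectly written as (u - 2)*exp(u)/u**2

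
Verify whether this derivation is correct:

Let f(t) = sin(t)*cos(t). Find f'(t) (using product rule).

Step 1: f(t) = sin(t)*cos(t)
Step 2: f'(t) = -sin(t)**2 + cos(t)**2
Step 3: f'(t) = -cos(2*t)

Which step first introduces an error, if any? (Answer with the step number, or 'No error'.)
Step 3

Step 3 is incorrect due to a sign flip.
The step shows: -cos(2*t)
The correct value should be: cos(2*t)

Explanation: The sign of the whole expression was flipped: the term cos(2*t) was incorrectly written as -cos(2*t)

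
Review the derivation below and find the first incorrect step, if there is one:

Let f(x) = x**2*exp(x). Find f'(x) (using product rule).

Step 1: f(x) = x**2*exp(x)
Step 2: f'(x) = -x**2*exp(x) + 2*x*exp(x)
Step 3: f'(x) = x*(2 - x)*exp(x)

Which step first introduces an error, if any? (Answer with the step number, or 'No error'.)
Step 2

Step 2 is incorrect due to a sign flip.
The step shows: -x**2*exp(x) + 2*x*exp(x)
The correct value should be: x**2*exp(x) + 2*x*exp(x)

Explanation: The sign of one term was flipped: the term x**2*exp(x) was incorrectly written as -x**2*exp(x)
The later steps are derived from this incorrect expression, so the error originates in Step 2.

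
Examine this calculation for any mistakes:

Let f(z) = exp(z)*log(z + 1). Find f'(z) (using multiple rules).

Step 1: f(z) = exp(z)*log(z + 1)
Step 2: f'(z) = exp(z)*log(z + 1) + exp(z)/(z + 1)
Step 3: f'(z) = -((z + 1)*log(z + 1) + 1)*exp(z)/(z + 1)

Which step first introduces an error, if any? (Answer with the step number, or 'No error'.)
Step 3

Step 3 is incorrect due to a sign flip.
The step shows: -((z + 1)*log(z + 1) + 1)*exp(z)/(z + 1)
The correct value should be: ((z + 1)*log(z + 1) + 1)*exp(z)/(z + 1)

Explanation: The sign of the whole expression was flipped: the term ((z + 1)*log(z + 1) + 1)*exp(z)/(z + 1) was incorrectly written as -((z + 1)*log(z + 1) + 1)*exp(z)/(z + 1)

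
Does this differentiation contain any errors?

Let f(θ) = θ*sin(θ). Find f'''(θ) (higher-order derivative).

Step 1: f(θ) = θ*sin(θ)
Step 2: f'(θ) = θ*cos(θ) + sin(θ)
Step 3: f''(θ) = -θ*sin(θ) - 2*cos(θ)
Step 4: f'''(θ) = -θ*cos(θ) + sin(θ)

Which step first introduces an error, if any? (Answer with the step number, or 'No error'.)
Step 3

Step 3 is incorrect due to a sign flip.
The step shows: -θ*sin(θ) - 2*cos(θ)
The correct value should be: -θ*sin(θ) + 2*cos(θ)

Explanation: The sign of one term was flipped: the term 2*cos(θ) was incorrectly written as -2*cos(θ)
The later steps are derived from this incorrect expression, so the error originates in Step 3.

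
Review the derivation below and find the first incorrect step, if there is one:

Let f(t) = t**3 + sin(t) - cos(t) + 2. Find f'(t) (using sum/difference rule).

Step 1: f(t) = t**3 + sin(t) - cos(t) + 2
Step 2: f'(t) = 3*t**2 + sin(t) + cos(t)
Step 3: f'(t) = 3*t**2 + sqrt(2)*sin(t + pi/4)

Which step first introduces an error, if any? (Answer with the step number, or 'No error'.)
No error

All steps in this derivation are correct.
The final answer f'(t) = 3*t**2 + sqrt(2)*sin(t + pi/4) is valid.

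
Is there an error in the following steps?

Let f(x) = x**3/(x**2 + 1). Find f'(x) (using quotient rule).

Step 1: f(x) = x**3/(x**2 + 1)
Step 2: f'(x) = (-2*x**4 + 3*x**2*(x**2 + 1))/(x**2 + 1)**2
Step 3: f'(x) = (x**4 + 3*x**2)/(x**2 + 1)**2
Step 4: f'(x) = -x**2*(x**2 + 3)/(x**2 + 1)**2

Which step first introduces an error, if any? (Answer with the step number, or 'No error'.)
Step 4

Step 4 is incorrect due to a sign flip.
The step shows: -x**2*(x**2 + 3)/(x**2 + 1)**2
The correct value should be: x**2*(x**2 + 3)/(x**2 + 1)**2

Explanation: The sign of the whole expression was flipped: the term x**2*(x**2 + 3)/(x**2 + 1)**2 was incorrectly written as -x**2*(x**2 + 3)/(x**2 + 1)**2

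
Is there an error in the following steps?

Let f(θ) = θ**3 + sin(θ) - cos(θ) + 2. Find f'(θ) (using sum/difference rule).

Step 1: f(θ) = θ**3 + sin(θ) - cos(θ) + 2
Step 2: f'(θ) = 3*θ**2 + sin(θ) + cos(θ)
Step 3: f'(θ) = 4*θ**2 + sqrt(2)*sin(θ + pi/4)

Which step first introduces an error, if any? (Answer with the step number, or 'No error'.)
Step 3

Step 3 is incorrect due to a wrong coefficient.
The step shows: 4*θ**2 + sqrt(2)*sin(θ + pi/4)
The correct value should be: 3*θ**2 + sqrt(2)*sin(θ + pi/4)

Explanation: The coefficient 3 was incorrectly written as 4: the term 3*θ**2 was incorrectly written as 4*θ**2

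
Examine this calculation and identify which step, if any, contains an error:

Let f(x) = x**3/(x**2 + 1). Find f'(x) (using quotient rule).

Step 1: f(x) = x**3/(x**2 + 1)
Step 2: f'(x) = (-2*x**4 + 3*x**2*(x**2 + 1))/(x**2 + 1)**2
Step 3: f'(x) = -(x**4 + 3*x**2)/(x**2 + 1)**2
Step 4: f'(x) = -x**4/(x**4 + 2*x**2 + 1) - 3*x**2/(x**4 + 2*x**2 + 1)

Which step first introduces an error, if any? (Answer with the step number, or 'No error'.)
Step 3

Step 3 is incorrect due to a sign flip.
The step shows: -(x**4 + 3*x**2)/(x**2 + 1)**2
The correct value should be: (x**4 + 3*x**2)/(x**2 + 1)**2

Explanation: The sign of the whole expression was flipped: the term (x**4 + 3*x**2)/(x**2 + 1)**2 was incorrectly written as -(x**4 + 3*x**2)/(x**2 + 1)**2
The later steps are derived from this incorrect expression, so the error originates in Step 3.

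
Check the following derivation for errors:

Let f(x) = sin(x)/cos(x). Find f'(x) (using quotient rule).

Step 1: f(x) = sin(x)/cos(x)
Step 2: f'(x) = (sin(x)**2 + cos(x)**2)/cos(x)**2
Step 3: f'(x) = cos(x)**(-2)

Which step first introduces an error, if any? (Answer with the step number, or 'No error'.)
No error

All steps in this derivation are correct.
The final answer f'(x) = cos(x)**(-2) is valid.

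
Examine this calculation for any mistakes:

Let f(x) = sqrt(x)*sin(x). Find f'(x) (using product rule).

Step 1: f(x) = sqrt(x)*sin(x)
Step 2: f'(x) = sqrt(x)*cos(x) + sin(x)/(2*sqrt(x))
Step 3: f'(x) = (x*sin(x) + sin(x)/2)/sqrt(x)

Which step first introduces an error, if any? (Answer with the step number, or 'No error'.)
Step 3

Step 3 is incorrect due to a wrong trig function.
The step shows: (x*sin(x) + sin(x)/2)/sqrt(x)
The correct value should be: (x*cos(x) + sin(x)/2)/sqrt(x)

Explanation: cos(x) was incorrectly written as sin(x): the term (x*cos(x) + sin(x)/2)/sqrt(x) was incorrectly written as (x*sin(x) + sin(x)/2)/sqrt(x)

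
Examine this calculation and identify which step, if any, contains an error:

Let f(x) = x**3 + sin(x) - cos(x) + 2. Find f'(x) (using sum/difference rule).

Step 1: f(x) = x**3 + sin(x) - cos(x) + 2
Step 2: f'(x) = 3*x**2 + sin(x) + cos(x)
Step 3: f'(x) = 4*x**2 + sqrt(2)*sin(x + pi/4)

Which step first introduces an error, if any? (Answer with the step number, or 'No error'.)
Step 3

Step 3 is incorrect due to a wrong coefficient.
The step shows: 4*x**2 + sqrt(2)*sin(x + pi/4)
The correct value should be: 3*x**2 + sqrt(2)*sin(x + pi/4)

Explanation: The coefficient 3 was incorrectly written as 4: the term 3*x**2 was incorrectly written as 4*x**2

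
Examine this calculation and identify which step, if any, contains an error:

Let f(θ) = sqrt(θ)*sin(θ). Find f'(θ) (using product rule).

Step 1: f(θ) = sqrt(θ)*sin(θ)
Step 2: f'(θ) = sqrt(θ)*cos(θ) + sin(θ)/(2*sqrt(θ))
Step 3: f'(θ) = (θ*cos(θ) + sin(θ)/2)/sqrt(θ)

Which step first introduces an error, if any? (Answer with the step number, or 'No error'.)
No error

All steps in this derivation are correct.
The final answer f'(θ) = (θ*cos(θ) + sin(θ)/2)/sqrt(θ) is valid.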